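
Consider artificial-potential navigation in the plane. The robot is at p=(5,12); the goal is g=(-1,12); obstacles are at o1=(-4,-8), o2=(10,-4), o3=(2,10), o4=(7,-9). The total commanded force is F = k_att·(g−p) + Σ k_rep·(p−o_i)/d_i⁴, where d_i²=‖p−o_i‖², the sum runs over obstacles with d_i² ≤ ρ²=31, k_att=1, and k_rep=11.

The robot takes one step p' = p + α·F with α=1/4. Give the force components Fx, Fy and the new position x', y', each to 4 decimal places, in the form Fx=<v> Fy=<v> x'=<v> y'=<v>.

Fx=-5.8047 Fy=0.1302 x'=3.5488 y'=12.0325

F_att = 1·(g−p) = 1·(-6,0) = (-6.0000,0.0000)
o1: d²=481 > ρ²=31 → inactive
o2: d²=281 > ρ²=31 → inactive
o3: d²=13 ≤ ρ²=31; F_rep = 11·(3,2)/13² = (0.1953,0.1302)
o4: d²=445 > ρ²=31 → inactive
F = F_att + ΣF_rep = (-5.8047,0.1302)
p' = p + 1/4·F = (3.5488,12.0325)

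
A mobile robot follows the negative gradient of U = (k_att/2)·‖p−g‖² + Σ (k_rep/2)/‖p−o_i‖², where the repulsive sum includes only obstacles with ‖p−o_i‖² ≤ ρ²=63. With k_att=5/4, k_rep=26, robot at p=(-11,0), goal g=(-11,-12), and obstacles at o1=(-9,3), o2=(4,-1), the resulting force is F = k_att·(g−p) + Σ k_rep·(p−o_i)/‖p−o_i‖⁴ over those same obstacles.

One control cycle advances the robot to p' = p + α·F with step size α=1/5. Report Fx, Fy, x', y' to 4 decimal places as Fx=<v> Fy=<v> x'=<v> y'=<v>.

F_att = 5/4·(g−p) = 5/4·(0,-12) = (0.0000,-15.0000)
o1: d²=13 ≤ ρ²=63; F_rep = 26·(-2,-3)/13² = (-0.3077,-0.4615)
o2: d²=226 > ρ²=63 → inactive
F = F_att + ΣF_rep = (-0.3077,-15.4615)
p' = p + 1/5·F = (-11.0615,-3.0923)

Fx=-0.3077 Fy=-15.4615 x'=-11.0615 y'=-3.0923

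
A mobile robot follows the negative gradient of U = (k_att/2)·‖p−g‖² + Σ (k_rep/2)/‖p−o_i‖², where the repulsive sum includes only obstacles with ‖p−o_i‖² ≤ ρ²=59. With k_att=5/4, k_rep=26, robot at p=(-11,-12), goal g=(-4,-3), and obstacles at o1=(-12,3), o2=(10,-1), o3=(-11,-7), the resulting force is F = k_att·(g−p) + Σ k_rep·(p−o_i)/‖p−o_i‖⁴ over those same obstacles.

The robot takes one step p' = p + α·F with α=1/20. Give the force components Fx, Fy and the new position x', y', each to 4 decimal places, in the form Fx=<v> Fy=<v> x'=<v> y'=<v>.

Fx=8.7500 Fy=11.0420 x'=-10.5625 y'=-11.4479

F_att = 5/4·(g−p) = 5/4·(7,9) = (8.7500,11.2500)
o1: d²=226 > ρ²=59 → inactive
o2: d²=562 > ρ²=59 → inactive
o3: d²=25 ≤ ρ²=59; F_rep = 26·(0,-5)/25² = (0.0000,-0.2080)
F = F_att + ΣF_rep = (8.7500,11.0420)
p' = p + 1/20·F = (-10.5625,-11.4479)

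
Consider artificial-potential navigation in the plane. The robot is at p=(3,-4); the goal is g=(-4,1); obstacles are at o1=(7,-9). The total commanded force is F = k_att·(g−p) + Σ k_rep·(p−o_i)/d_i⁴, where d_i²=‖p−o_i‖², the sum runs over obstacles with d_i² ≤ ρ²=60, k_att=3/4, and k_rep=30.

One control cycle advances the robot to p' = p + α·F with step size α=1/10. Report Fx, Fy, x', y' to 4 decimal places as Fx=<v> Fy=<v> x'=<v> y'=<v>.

Fx=-5.3214 Fy=3.8392 x'=2.4679 y'=-3.6161

F_att = 3/4·(g−p) = 3/4·(-7,5) = (-5.2500,3.7500)
o1: d²=41 ≤ ρ²=60; F_rep = 30·(-4,5)/41² = (-0.0714,0.0892)
F = F_att + ΣF_rep = (-5.3214,3.8392)
p' = p + 1/10·F = (2.4679,-3.6161)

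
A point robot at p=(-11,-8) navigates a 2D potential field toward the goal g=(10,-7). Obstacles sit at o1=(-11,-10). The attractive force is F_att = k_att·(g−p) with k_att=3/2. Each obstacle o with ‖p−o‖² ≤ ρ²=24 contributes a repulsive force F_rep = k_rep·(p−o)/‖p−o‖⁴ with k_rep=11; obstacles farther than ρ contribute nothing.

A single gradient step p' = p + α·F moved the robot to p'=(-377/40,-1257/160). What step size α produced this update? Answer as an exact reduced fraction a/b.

F_att = 3/2·(g−p) = 3/2·(21,1) = (31.5000,1.5000)
o1: d²=4 ≤ ρ²=24; F_rep = 11·(0,2)/4² = (0.0000,1.3750)
F = F_att + ΣF_rep = (31.5000,2.8750)
Δp = p'−p = (1.5750,0.1437); α = Δx/Fx = (63/40) / (63/2) = 1/20
check: Δy/Fy = (23/160) / (23/8) = 1/20 ✓

α = 1/20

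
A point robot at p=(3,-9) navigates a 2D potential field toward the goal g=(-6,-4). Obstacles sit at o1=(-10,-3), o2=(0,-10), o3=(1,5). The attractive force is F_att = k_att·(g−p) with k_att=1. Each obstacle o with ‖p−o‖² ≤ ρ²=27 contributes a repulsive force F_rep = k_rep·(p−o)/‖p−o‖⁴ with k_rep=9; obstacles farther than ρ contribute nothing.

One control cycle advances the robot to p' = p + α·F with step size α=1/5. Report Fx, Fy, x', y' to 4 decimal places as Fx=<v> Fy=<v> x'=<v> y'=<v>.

F_att = 1·(g−p) = 1·(-9,5) = (-9.0000,5.0000)
o1: d²=205 > ρ²=27 → inactive
o2: d²=10 ≤ ρ²=27; F_rep = 9·(3,1)/10² = (0.2700,0.0900)
o3: d²=200 > ρ²=27 → inactive
F = F_att + ΣF_rep = (-8.7300,5.0900)
p' = p + 1/5·F = (1.2540,-7.9820)

Fx=-8.7300 Fy=5.0900 x'=1.2540 y'=-7.9820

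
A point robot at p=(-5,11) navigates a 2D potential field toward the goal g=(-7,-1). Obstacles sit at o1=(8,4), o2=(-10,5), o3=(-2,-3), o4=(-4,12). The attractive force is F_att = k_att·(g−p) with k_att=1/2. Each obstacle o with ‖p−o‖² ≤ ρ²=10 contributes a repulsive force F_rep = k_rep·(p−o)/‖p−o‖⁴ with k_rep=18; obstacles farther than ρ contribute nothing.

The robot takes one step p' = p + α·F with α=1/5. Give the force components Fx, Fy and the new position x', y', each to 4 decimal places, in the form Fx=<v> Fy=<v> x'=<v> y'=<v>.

F_att = 1/2·(g−p) = 1/2·(-2,-12) = (-1.0000,-6.0000)
o1: d²=218 > ρ²=10 → inactive
o2: d²=61 > ρ²=10 → inactive
o3: d²=205 > ρ²=10 → inactive
o4: d²=2 ≤ ρ²=10; F_rep = 18·(-1,-1)/2² = (-4.5000,-4.5000)
F = F_att + ΣF_rep = (-5.5000,-10.5000)
p' = p + 1/5·F = (-6.1000,8.9000)

Fx=-5.5000 Fy=-10.5000 x'=-6.1000 y'=8.9000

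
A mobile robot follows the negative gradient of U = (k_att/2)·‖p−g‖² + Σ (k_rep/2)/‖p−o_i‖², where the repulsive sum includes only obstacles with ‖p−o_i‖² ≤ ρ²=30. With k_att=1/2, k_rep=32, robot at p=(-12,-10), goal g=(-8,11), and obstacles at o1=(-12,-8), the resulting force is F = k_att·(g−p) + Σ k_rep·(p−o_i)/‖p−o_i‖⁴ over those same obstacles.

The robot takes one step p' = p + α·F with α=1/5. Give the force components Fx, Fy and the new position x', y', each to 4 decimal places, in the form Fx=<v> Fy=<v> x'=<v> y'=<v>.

Fx=2.0000 Fy=6.5000 x'=-11.6000 y'=-8.7000

F_att = 1/2·(g−p) = 1/2·(4,21) = (2.0000,10.5000)
o1: d²=4 ≤ ρ²=30; F_rep = 32·(0,-2)/4² = (0.0000,-4.0000)
F = F_att + ΣF_rep = (2.0000,6.5000)
p' = p + 1/5·F = (-11.6000,-8.7000)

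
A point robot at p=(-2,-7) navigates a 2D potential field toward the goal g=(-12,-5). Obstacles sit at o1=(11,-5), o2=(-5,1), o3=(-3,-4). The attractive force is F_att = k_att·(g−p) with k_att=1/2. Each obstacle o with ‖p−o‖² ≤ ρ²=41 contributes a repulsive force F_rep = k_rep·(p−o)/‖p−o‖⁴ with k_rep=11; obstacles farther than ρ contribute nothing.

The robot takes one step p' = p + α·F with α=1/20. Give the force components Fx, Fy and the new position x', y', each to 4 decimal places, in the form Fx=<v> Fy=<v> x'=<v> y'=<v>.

F_att = 1/2·(g−p) = 1/2·(-10,2) = (-5.0000,1.0000)
o1: d²=173 > ρ²=41 → inactive
o2: d²=73 > ρ²=41 → inactive
o3: d²=10 ≤ ρ²=41; F_rep = 11·(1,-3)/10² = (0.1100,-0.3300)
F = F_att + ΣF_rep = (-4.8900,0.6700)
p' = p + 1/20·F = (-2.2445,-6.9665)

Fx=-4.8900 Fy=0.6700 x'=-2.2445 y'=-6.9665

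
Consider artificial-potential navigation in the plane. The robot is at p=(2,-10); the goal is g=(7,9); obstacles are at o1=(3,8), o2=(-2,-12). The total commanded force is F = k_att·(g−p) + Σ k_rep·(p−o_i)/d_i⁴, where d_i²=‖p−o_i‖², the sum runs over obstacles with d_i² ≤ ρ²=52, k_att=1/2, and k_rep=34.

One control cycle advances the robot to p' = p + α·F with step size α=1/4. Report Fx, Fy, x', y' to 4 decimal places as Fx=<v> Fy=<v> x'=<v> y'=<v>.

F_att = 1/2·(g−p) = 1/2·(5,19) = (2.5000,9.5000)
o1: d²=325 > ρ²=52 → inactive
o2: d²=20 ≤ ρ²=52; F_rep = 34·(4,2)/20² = (0.3400,0.1700)
F = F_att + ΣF_rep = (2.8400,9.6700)
p' = p + 1/4·F = (2.7100,-7.5825)

Fx=2.8400 Fy=9.6700 x'=2.7100 y'=-7.5825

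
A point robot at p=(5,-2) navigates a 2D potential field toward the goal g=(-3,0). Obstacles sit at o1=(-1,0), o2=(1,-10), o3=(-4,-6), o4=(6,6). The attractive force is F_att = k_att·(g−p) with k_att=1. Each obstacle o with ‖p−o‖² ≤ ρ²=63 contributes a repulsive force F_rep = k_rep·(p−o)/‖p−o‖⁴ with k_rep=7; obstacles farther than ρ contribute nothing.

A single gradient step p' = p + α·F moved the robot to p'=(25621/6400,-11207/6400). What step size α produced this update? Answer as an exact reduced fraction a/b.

F_att = 1·(g−p) = 1·(-8,2) = (-8.0000,2.0000)
o1: d²=40 ≤ ρ²=63; F_rep = 7·(6,-2)/40² = (0.0262,-0.0088)
o2: d²=80 > ρ²=63 → inactive
o3: d²=97 > ρ²=63 → inactive
o4: d²=65 > ρ²=63 → inactive
F = F_att + ΣF_rep = (-7.9737,1.9912)
Δp = p'−p = (-0.9967,0.2489); α = Δx/Fx = (-6379/6400) / (-6379/800) = 1/8
check: Δy/Fy = (1593/6400) / (1593/800) = 1/8 ✓

α = 1/8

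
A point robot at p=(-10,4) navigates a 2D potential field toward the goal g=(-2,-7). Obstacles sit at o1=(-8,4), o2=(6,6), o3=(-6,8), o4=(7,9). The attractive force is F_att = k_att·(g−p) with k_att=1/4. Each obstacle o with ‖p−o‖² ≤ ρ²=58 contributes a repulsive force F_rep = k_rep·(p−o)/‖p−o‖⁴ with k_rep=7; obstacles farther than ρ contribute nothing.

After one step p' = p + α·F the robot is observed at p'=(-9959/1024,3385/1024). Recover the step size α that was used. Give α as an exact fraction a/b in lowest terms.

F_att = 1/4·(g−p) = 1/4·(8,-11) = (2.0000,-2.7500)
o1: d²=4 ≤ ρ²=58; F_rep = 7·(-2,0)/4² = (-0.8750,0.0000)
o2: d²=260 > ρ²=58 → inactive
o3: d²=32 ≤ ρ²=58; F_rep = 7·(-4,-4)/32² = (-0.0273,-0.0273)
o4: d²=314 > ρ²=58 → inactive
F = F_att + ΣF_rep = (1.0977,-2.7773)
Δp = p'−p = (0.2744,-0.6943); α = Δx/Fx = (281/1024) / (281/256) = 1/4
check: Δy/Fy = (-711/1024) / (-711/256) = 1/4 ✓

α = 1/4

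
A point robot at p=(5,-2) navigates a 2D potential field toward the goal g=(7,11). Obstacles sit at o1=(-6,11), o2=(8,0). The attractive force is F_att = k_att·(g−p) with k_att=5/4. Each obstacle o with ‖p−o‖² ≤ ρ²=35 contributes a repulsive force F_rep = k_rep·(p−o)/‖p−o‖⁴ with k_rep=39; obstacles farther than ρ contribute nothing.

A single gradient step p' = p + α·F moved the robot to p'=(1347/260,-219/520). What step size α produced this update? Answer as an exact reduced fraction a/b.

α = 1/10

F_att = 5/4·(g−p) = 5/4·(2,13) = (2.5000,16.2500)
o1: d²=290 > ρ²=35 → inactive
o2: d²=13 ≤ ρ²=35; F_rep = 39·(-3,-2)/13² = (-0.6923,-0.4615)
F = F_att + ΣF_rep = (1.8077,15.7885)
Δp = p'−p = (0.1808,1.5788); α = Δx/Fx = (47/260) / (47/26) = 1/10
check: Δy/Fy = (821/520) / (821/52) = 1/10 ✓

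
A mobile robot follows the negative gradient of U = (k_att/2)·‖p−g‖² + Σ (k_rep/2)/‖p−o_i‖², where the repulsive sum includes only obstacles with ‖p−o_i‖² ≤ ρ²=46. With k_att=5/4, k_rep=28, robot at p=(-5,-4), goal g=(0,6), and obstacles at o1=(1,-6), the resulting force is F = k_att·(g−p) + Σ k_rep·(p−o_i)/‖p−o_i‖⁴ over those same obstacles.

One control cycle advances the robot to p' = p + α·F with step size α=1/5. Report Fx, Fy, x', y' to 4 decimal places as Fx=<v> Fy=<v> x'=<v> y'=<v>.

F_att = 5/4·(g−p) = 5/4·(5,10) = (6.2500,12.5000)
o1: d²=40 ≤ ρ²=46; F_rep = 28·(-6,2)/40² = (-0.1050,0.0350)
F = F_att + ΣF_rep = (6.1450,12.5350)
p' = p + 1/5·F = (-3.7710,-1.4930)

Fx=6.1450 Fy=12.5350 x'=-3.7710 y'=-1.4930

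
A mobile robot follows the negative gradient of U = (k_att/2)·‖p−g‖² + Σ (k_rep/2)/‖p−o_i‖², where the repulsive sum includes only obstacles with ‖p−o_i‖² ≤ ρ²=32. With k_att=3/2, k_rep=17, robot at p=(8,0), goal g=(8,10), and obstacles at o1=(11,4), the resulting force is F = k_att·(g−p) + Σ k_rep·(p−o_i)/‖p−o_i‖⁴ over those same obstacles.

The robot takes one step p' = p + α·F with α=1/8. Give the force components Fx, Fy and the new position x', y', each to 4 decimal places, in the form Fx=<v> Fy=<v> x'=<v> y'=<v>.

Fx=-0.0816 Fy=14.8912 x'=7.9898 y'=1.8614

F_att = 3/2·(g−p) = 3/2·(0,10) = (0.0000,15.0000)
o1: d²=25 ≤ ρ²=32; F_rep = 17·(-3,-4)/25² = (-0.0816,-0.1088)
F = F_att + ΣF_rep = (-0.0816,14.8912)
p' = p + 1/8·F = (7.9898,1.8614)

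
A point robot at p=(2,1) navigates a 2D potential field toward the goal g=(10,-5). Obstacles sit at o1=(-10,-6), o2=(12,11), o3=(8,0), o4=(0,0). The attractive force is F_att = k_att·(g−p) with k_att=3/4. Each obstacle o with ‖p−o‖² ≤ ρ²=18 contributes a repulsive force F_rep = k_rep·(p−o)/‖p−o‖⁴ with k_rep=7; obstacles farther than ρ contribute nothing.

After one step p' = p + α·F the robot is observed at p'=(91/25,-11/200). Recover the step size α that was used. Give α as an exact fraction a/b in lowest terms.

F_att = 3/4·(g−p) = 3/4·(8,-6) = (6.0000,-4.5000)
o1: d²=193 > ρ²=18 → inactive
o2: d²=200 > ρ²=18 → inactive
o3: d²=37 > ρ²=18 → inactive
o4: d²=5 ≤ ρ²=18; F_rep = 7·(2,1)/5² = (0.5600,0.2800)
F = F_att + ΣF_rep = (6.5600,-4.2200)
Δp = p'−p = (1.6400,-1.0550); α = Δx/Fx = (41/25) / (164/25) = 1/4
check: Δy/Fy = (-211/200) / (-211/50) = 1/4 ✓

α = 1/4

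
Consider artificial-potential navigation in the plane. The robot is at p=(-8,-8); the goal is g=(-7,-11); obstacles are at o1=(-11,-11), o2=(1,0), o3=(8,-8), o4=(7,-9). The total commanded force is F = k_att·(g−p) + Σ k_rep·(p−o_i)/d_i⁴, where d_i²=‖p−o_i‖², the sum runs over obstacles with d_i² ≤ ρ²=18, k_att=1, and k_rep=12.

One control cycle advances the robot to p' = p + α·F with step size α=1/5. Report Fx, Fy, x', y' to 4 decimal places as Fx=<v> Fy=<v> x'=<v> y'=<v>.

Fx=1.1111 Fy=-2.8889 x'=-7.7778 y'=-8.5778

F_att = 1·(g−p) = 1·(1,-3) = (1.0000,-3.0000)
o1: d²=18 ≤ ρ²=18; F_rep = 12·(3,3)/18² = (0.1111,0.1111)
o2: d²=145 > ρ²=18 → inactive
o3: d²=256 > ρ²=18 → inactive
o4: d²=226 > ρ²=18 → inactive
F = F_att + ΣF_rep = (1.1111,-2.8889)
p' = p + 1/5·F = (-7.7778,-8.5778)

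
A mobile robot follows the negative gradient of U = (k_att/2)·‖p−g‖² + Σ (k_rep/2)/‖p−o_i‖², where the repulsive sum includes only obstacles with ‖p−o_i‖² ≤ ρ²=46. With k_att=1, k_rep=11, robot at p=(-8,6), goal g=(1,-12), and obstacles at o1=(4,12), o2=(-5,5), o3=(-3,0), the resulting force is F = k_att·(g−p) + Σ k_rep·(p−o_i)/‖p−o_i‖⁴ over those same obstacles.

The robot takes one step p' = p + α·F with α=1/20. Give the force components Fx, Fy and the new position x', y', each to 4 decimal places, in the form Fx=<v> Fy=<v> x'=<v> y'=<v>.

F_att = 1·(g−p) = 1·(9,-18) = (9.0000,-18.0000)
o1: d²=180 > ρ²=46 → inactive
o2: d²=10 ≤ ρ²=46; F_rep = 11·(-3,1)/10² = (-0.3300,0.1100)
o3: d²=61 > ρ²=46 → inactive
F = F_att + ΣF_rep = (8.6700,-17.8900)
p' = p + 1/20·F = (-7.5665,5.1055)

Fx=8.6700 Fy=-17.8900 x'=-7.5665 y'=5.1055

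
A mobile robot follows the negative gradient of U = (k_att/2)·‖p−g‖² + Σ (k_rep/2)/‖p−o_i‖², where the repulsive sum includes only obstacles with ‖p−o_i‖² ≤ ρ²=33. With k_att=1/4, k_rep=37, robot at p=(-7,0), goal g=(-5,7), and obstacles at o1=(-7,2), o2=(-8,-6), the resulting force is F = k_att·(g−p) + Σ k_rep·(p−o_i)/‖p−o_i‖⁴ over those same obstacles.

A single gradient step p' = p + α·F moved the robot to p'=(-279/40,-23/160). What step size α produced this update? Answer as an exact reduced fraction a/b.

α = 1/20

F_att = 1/4·(g−p) = 1/4·(2,7) = (0.5000,1.7500)
o1: d²=4 ≤ ρ²=33; F_rep = 37·(0,-2)/4² = (0.0000,-4.6250)
o2: d²=37 > ρ²=33 → inactive
F = F_att + ΣF_rep = (0.5000,-2.8750)
Δp = p'−p = (0.0250,-0.1437); α = Δx/Fx = (1/40) / (1/2) = 1/20
check: Δy/Fy = (-23/160) / (-23/8) = 1/20 ✓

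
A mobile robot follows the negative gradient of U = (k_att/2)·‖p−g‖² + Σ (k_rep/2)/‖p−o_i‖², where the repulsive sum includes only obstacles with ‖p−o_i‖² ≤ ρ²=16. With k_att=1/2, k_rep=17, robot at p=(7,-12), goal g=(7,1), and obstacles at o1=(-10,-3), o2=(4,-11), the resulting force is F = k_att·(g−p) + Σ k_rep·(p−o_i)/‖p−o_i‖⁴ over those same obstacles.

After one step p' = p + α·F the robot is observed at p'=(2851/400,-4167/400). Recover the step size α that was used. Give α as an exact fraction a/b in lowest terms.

F_att = 1/2·(g−p) = 1/2·(0,13) = (0.0000,6.5000)
o1: d²=370 > ρ²=16 → inactive
o2: d²=10 ≤ ρ²=16; F_rep = 17·(3,-1)/10² = (0.5100,-0.1700)
F = F_att + ΣF_rep = (0.5100,6.3300)
Δp = p'−p = (0.1275,1.5825); α = Δx/Fx = (51/400) / (51/100) = 1/4
check: Δy/Fy = (633/400) / (633/100) = 1/4 ✓

α = 1/4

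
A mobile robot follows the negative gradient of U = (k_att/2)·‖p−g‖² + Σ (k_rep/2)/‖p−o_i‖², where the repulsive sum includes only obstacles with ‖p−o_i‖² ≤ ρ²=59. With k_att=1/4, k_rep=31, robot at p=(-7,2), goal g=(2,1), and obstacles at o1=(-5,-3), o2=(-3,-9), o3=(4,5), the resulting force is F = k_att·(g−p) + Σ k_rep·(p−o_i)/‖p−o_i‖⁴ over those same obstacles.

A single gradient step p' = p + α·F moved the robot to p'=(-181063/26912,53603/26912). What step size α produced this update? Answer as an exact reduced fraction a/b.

α = 1/8

F_att = 1/4·(g−p) = 1/4·(9,-1) = (2.2500,-0.2500)
o1: d²=29 ≤ ρ²=59; F_rep = 31·(-2,5)/29² = (-0.0737,0.1843)
o2: d²=137 > ρ²=59 → inactive
o3: d²=130 > ρ²=59 → inactive
F = F_att + ΣF_rep = (2.1763,-0.0657)
Δp = p'−p = (0.2720,-0.0082); α = Δx/Fx = (7321/26912) / (7321/3364) = 1/8
check: Δy/Fy = (-221/26912) / (-221/3364) = 1/8 ✓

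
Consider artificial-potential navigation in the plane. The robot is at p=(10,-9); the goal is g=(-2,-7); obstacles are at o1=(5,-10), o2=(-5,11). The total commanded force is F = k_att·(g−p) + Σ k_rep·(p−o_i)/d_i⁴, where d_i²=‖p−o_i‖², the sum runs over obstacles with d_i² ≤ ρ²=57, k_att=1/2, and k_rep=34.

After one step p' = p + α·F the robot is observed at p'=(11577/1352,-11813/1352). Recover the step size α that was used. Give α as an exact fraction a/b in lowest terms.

α = 1/4

F_att = 1/2·(g−p) = 1/2·(-12,2) = (-6.0000,1.0000)
o1: d²=26 ≤ ρ²=57; F_rep = 34·(5,1)/26² = (0.2515,0.0503)
o2: d²=625 > ρ²=57 → inactive
F = F_att + ΣF_rep = (-5.7485,1.0503)
Δp = p'−p = (-1.4371,0.2626); α = Δx/Fx = (-1943/1352) / (-1943/338) = 1/4
check: Δy/Fy = (355/1352) / (355/338) = 1/4 ✓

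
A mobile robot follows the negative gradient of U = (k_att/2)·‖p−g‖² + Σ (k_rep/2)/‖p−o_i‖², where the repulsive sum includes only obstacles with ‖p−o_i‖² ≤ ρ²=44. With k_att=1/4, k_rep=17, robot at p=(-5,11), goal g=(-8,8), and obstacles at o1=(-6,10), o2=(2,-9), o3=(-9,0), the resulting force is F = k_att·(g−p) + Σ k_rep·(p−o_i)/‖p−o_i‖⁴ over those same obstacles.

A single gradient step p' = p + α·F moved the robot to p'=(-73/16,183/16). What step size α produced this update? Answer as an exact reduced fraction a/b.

α = 1/8

F_att = 1/4·(g−p) = 1/4·(-3,-3) = (-0.7500,-0.7500)
o1: d²=2 ≤ ρ²=44; F_rep = 17·(1,1)/2² = (4.2500,4.2500)
o2: d²=449 > ρ²=44 → inactive
o3: d²=137 > ρ²=44 → inactive
F = F_att + ΣF_rep = (3.5000,3.5000)
Δp = p'−p = (0.4375,0.4375); α = Δx/Fx = (7/16) / (7/2) = 1/8
check: Δy/Fy = (7/16) / (7/2) = 1/8 ✓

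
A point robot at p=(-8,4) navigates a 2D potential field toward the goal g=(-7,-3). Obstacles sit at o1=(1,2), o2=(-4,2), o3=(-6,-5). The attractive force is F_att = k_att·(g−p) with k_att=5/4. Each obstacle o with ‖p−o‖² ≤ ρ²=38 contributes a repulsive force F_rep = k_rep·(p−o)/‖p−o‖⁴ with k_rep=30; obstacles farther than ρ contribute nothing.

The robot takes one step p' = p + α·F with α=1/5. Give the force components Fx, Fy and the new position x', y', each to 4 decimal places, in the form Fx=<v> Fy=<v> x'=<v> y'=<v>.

Fx=0.9500 Fy=-8.6000 x'=-7.8100 y'=2.2800

F_att = 5/4·(g−p) = 5/4·(1,-7) = (1.2500,-8.7500)
o1: d²=85 > ρ²=38 → inactive
o2: d²=20 ≤ ρ²=38; F_rep = 30·(-4,2)/20² = (-0.3000,0.1500)
o3: d²=85 > ρ²=38 → inactive
F = F_att + ΣF_rep = (0.9500,-8.6000)
p' = p + 1/5·F = (-7.8100,2.2800)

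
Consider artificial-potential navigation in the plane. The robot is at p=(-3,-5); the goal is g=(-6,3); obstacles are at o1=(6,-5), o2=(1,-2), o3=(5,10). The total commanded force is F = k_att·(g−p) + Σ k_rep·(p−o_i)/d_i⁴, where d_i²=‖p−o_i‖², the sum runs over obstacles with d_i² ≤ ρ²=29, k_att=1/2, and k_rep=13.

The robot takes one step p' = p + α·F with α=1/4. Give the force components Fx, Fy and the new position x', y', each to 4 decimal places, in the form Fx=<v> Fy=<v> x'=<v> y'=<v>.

F_att = 1/2·(g−p) = 1/2·(-3,8) = (-1.5000,4.0000)
o1: d²=81 > ρ²=29 → inactive
o2: d²=25 ≤ ρ²=29; F_rep = 13·(-4,-3)/25² = (-0.0832,-0.0624)
o3: d²=289 > ρ²=29 → inactive
F = F_att + ΣF_rep = (-1.5832,3.9376)
p' = p + 1/4·F = (-3.3958,-4.0156)

Fx=-1.5832 Fy=3.9376 x'=-3.3958 y'=-4.0156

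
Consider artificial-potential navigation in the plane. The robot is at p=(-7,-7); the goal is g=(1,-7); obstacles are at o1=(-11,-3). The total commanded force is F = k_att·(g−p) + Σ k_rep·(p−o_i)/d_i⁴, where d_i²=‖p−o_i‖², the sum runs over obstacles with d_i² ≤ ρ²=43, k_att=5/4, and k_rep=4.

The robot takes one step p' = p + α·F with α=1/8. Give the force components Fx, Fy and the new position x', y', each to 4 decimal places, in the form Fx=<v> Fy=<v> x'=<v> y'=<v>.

Fx=10.0156 Fy=-0.0156 x'=-5.7480 y'=-7.0020

F_att = 5/4·(g−p) = 5/4·(8,0) = (10.0000,0.0000)
o1: d²=32 ≤ ρ²=43; F_rep = 4·(4,-4)/32² = (0.0156,-0.0156)
F = F_att + ΣF_rep = (10.0156,-0.0156)
p' = p + 1/8·F = (-5.7480,-7.0020)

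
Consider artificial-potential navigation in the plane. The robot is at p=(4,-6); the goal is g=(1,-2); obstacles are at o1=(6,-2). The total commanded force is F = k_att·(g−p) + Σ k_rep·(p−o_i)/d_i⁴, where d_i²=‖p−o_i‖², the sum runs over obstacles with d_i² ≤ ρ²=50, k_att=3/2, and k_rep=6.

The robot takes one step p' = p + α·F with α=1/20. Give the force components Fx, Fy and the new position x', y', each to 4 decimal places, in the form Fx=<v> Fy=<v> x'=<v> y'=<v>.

Fx=-4.5300 Fy=5.9400 x'=3.7735 y'=-5.7030

F_att = 3/2·(g−p) = 3/2·(-3,4) = (-4.5000,6.0000)
o1: d²=20 ≤ ρ²=50; F_rep = 6·(-2,-4)/20² = (-0.0300,-0.0600)
F = F_att + ΣF_rep = (-4.5300,5.9400)
p' = p + 1/20·F = (3.7735,-5.7030)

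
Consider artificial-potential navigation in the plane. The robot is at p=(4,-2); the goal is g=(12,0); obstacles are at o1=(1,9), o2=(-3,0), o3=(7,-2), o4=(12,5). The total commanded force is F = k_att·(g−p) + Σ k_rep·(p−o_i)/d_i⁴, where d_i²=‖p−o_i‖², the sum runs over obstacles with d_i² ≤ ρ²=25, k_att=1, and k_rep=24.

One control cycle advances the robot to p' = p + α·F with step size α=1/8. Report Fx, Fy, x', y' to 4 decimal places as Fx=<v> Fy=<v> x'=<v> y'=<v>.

F_att = 1·(g−p) = 1·(8,2) = (8.0000,2.0000)
o1: d²=130 > ρ²=25 → inactive
o2: d²=53 > ρ²=25 → inactive
o3: d²=9 ≤ ρ²=25; F_rep = 24·(-3,0)/9² = (-0.8889,0.0000)
o4: d²=113 > ρ²=25 → inactive
F = F_att + ΣF_rep = (7.1111,2.0000)
p' = p + 1/8·F = (4.8889,-1.7500)

Fx=7.1111 Fy=2.0000 x'=4.8889 y'=-1.7500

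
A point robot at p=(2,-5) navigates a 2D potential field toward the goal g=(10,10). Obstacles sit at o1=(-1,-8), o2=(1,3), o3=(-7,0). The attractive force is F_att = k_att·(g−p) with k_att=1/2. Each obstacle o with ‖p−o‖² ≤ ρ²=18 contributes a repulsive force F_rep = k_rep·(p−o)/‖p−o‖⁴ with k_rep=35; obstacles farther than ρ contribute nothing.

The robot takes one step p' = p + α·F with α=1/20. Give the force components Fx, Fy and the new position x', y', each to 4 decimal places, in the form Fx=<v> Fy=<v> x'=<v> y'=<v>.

Fx=4.3241 Fy=7.8241 x'=2.2162 y'=-4.6088

F_att = 1/2·(g−p) = 1/2·(8,15) = (4.0000,7.5000)
o1: d²=18 ≤ ρ²=18; F_rep = 35·(3,3)/18² = (0.3241,0.3241)
o2: d²=65 > ρ²=18 → inactive
o3: d²=106 > ρ²=18 → inactive
F = F_att + ΣF_rep = (4.3241,7.8241)
p' = p + 1/20·F = (2.2162,-4.6088)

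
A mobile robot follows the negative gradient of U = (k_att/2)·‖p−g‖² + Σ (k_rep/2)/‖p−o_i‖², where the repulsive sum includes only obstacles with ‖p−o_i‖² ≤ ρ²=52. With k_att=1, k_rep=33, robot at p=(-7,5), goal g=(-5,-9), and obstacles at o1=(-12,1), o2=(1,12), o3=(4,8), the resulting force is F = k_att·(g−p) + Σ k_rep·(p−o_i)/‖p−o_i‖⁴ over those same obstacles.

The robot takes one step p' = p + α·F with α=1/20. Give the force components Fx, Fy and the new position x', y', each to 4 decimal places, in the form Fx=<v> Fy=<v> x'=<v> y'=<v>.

F_att = 1·(g−p) = 1·(2,-14) = (2.0000,-14.0000)
o1: d²=41 ≤ ρ²=52; F_rep = 33·(5,4)/41² = (0.0982,0.0785)
o2: d²=113 > ρ²=52 → inactive
o3: d²=130 > ρ²=52 → inactive
F = F_att + ΣF_rep = (2.0982,-13.9215)
p' = p + 1/20·F = (-6.8951,4.3039)

Fx=2.0982 Fy=-13.9215 x'=-6.8951 y'=4.3039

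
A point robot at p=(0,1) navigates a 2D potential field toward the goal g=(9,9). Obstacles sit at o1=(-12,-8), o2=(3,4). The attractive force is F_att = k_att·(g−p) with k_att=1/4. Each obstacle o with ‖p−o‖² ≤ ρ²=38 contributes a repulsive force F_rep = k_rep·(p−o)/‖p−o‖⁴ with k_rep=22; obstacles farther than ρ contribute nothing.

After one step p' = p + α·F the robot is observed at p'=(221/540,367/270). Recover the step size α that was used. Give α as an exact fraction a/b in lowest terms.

α = 1/5

F_att = 1/4·(g−p) = 1/4·(9,8) = (2.2500,2.0000)
o1: d²=225 > ρ²=38 → inactive
o2: d²=18 ≤ ρ²=38; F_rep = 22·(-3,-3)/18² = (-0.2037,-0.2037)
F = F_att + ΣF_rep = (2.0463,1.7963)
Δp = p'−p = (0.4093,0.3593); α = Δx/Fx = (221/540) / (221/108) = 1/5
check: Δy/Fy = (97/270) / (97/54) = 1/5 ✓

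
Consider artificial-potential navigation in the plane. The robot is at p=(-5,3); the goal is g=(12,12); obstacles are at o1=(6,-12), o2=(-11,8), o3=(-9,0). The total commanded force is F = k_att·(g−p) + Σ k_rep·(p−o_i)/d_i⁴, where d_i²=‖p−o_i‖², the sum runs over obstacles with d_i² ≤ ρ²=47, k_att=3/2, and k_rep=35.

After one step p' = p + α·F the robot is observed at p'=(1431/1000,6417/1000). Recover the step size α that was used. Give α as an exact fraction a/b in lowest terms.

α = 1/4

F_att = 3/2·(g−p) = 3/2·(17,9) = (25.5000,13.5000)
o1: d²=346 > ρ²=47 → inactive
o2: d²=61 > ρ²=47 → inactive
o3: d²=25 ≤ ρ²=47; F_rep = 35·(4,3)/25² = (0.2240,0.1680)
F = F_att + ΣF_rep = (25.7240,13.6680)
Δp = p'−p = (6.4310,3.4170); α = Δx/Fx = (6431/1000) / (6431/250) = 1/4
check: Δy/Fy = (3417/1000) / (3417/250) = 1/4 ✓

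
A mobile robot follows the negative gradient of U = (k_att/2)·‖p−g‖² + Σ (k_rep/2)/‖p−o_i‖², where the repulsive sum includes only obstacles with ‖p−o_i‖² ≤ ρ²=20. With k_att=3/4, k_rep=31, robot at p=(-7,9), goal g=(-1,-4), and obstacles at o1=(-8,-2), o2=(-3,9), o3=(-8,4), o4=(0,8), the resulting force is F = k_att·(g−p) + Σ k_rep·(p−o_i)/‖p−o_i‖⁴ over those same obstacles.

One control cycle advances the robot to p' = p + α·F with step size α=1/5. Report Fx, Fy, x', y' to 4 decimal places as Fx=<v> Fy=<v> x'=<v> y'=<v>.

F_att = 3/4·(g−p) = 3/4·(6,-13) = (4.5000,-9.7500)
o1: d²=122 > ρ²=20 → inactive
o2: d²=16 ≤ ρ²=20; F_rep = 31·(-4,0)/16² = (-0.4844,0.0000)
o3: d²=26 > ρ²=20 → inactive
o4: d²=50 > ρ²=20 → inactive
F = F_att + ΣF_rep = (4.0156,-9.7500)
p' = p + 1/5·F = (-6.1969,7.0500)

Fx=4.0156 Fy=-9.7500 x'=-6.1969 y'=7.0500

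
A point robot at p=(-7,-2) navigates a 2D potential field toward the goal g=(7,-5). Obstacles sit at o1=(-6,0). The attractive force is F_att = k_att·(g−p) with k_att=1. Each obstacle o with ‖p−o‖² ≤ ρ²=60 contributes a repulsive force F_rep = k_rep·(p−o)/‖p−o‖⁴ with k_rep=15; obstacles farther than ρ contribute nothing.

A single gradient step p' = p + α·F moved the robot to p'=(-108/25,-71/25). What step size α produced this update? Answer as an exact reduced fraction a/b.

α = 1/5

F_att = 1·(g−p) = 1·(14,-3) = (14.0000,-3.0000)
o1: d²=5 ≤ ρ²=60; F_rep = 15·(-1,-2)/5² = (-0.6000,-1.2000)
F = F_att + ΣF_rep = (13.4000,-4.2000)
Δp = p'−p = (2.6800,-0.8400); α = Δx/Fx = (67/25) / (67/5) = 1/5
check: Δy/Fy = (-21/25) / (-21/5) = 1/5 ✓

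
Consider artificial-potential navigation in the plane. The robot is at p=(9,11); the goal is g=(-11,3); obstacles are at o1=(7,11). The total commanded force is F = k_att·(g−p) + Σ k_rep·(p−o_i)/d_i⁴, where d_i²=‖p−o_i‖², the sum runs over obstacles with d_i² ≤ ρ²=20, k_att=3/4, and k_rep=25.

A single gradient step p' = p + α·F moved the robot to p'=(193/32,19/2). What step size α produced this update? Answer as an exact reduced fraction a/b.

F_att = 3/4·(g−p) = 3/4·(-20,-8) = (-15.0000,-6.0000)
o1: d²=4 ≤ ρ²=20; F_rep = 25·(2,0)/4² = (3.1250,0.0000)
F = F_att + ΣF_rep = (-11.8750,-6.0000)
Δp = p'−p = (-2.9688,-1.5000); α = Δx/Fx = (-95/32) / (-95/8) = 1/4
check: Δy/Fy = (-3/2) / (-6) = 1/4 ✓

α = 1/4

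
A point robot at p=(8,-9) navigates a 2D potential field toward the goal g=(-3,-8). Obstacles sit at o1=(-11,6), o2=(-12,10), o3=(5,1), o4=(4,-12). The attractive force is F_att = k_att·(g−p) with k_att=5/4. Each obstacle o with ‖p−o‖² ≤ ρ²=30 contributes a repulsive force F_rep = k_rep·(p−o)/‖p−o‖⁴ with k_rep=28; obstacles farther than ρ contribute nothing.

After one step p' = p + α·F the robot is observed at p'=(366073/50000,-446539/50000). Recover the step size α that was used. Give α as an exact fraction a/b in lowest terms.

α = 1/20

F_att = 5/4·(g−p) = 5/4·(-11,1) = (-13.7500,1.2500)
o1: d²=586 > ρ²=30 → inactive
o2: d²=761 > ρ²=30 → inactive
o3: d²=109 > ρ²=30 → inactive
o4: d²=25 ≤ ρ²=30; F_rep = 28·(4,3)/25² = (0.1792,0.1344)
F = F_att + ΣF_rep = (-13.5708,1.3844)
Δp = p'−p = (-0.6785,0.0692); α = Δx/Fx = (-33927/50000) / (-33927/2500) = 1/20
check: Δy/Fy = (3461/50000) / (3461/2500) = 1/20 ✓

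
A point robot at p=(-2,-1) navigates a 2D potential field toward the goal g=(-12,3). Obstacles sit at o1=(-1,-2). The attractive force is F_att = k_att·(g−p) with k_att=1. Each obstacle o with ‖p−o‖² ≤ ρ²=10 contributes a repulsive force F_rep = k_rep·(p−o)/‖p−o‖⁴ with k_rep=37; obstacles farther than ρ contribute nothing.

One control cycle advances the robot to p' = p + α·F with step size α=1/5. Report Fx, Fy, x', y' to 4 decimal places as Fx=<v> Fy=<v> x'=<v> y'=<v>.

Fx=-19.2500 Fy=13.2500 x'=-5.8500 y'=1.6500

F_att = 1·(g−p) = 1·(-10,4) = (-10.0000,4.0000)
o1: d²=2 ≤ ρ²=10; F_rep = 37·(-1,1)/2² = (-9.2500,9.2500)
F = F_att + ΣF_rep = (-19.2500,13.2500)
p' = p + 1/5·F = (-5.8500,1.6500)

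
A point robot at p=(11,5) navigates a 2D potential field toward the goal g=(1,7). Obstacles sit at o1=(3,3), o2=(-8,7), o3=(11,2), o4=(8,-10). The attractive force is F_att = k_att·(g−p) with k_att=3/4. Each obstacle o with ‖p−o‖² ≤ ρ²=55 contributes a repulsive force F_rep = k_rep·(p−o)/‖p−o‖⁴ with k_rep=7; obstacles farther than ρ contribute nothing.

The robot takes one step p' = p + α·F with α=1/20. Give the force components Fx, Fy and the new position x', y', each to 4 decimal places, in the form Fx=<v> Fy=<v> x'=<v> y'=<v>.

Fx=-7.5000 Fy=1.7593 x'=10.6250 y'=5.0880

F_att = 3/4·(g−p) = 3/4·(-10,2) = (-7.5000,1.5000)
o1: d²=68 > ρ²=55 → inactive
o2: d²=365 > ρ²=55 → inactive
o3: d²=9 ≤ ρ²=55; F_rep = 7·(0,3)/9² = (0.0000,0.2593)
o4: d²=234 > ρ²=55 → inactive
F = F_att + ΣF_rep = (-7.5000,1.7593)
p' = p + 1/20·F = (10.6250,5.0880)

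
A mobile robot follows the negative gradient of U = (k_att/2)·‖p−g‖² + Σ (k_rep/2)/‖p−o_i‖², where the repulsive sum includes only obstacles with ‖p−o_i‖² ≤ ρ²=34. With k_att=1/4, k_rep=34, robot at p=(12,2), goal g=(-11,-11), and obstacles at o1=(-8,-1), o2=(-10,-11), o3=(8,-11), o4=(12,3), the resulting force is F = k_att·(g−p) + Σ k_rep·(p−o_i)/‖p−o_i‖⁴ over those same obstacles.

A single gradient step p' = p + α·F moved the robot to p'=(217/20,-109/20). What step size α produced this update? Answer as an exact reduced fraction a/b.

α = 1/5

F_att = 1/4·(g−p) = 1/4·(-23,-13) = (-5.7500,-3.2500)
o1: d²=409 > ρ²=34 → inactive
o2: d²=653 > ρ²=34 → inactive
o3: d²=185 > ρ²=34 → inactive
o4: d²=1 ≤ ρ²=34; F_rep = 34·(0,-1)/1² = (0.0000,-34.0000)
F = F_att + ΣF_rep = (-5.7500,-37.2500)
Δp = p'−p = (-1.1500,-7.4500); α = Δx/Fx = (-23/20) / (-23/4) = 1/5
check: Δy/Fy = (-149/20) / (-149/4) = 1/5 ✓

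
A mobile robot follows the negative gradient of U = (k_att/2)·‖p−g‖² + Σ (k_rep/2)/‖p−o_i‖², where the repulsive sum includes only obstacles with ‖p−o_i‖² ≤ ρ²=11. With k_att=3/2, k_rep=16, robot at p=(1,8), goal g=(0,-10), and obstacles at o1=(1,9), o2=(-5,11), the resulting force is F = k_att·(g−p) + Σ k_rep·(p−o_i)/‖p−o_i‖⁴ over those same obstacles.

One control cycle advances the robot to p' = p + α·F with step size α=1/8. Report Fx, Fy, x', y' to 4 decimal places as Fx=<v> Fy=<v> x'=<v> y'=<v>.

F_att = 3/2·(g−p) = 3/2·(-1,-18) = (-1.5000,-27.0000)
o1: d²=1 ≤ ρ²=11; F_rep = 16·(0,-1)/1² = (0.0000,-16.0000)
o2: d²=45 > ρ²=11 → inactive
F = F_att + ΣF_rep = (-1.5000,-43.0000)
p' = p + 1/8·F = (0.8125,2.6250)

Fx=-1.5000 Fy=-43.0000 x'=0.8125 y'=2.6250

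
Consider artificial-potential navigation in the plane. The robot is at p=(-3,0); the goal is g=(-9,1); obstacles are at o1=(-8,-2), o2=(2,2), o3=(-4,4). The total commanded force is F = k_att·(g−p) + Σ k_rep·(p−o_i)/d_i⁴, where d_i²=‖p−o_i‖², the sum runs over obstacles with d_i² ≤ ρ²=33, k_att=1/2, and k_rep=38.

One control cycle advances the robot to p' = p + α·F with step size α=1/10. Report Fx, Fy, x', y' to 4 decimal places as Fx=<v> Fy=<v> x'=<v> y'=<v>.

Fx=-2.8685 Fy=-0.0260 x'=-3.2869 y'=-0.0026

F_att = 1/2·(g−p) = 1/2·(-6,1) = (-3.0000,0.5000)
o1: d²=29 ≤ ρ²=33; F_rep = 38·(5,2)/29² = (0.2259,0.0904)
o2: d²=29 ≤ ρ²=33; F_rep = 38·(-5,-2)/29² = (-0.2259,-0.0904)
o3: d²=17 ≤ ρ²=33; F_rep = 38·(1,-4)/17² = (0.1315,-0.5260)
F = F_att + ΣF_rep = (-2.8685,-0.0260)
p' = p + 1/10·F = (-3.2869,-0.0026)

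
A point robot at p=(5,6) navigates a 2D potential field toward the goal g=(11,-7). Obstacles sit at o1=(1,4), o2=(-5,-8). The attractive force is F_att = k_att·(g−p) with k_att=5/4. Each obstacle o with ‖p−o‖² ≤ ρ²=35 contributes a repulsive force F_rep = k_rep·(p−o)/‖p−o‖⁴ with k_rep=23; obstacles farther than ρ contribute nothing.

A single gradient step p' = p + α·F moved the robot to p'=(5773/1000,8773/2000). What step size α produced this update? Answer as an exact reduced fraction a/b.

α = 1/10

F_att = 5/4·(g−p) = 5/4·(6,-13) = (7.5000,-16.2500)
o1: d²=20 ≤ ρ²=35; F_rep = 23·(4,2)/20² = (0.2300,0.1150)
o2: d²=296 > ρ²=35 → inactive
F = F_att + ΣF_rep = (7.7300,-16.1350)
Δp = p'−p = (0.7730,-1.6135); α = Δx/Fx = (773/1000) / (773/100) = 1/10
check: Δy/Fy = (-3227/2000) / (-3227/200) = 1/10 ✓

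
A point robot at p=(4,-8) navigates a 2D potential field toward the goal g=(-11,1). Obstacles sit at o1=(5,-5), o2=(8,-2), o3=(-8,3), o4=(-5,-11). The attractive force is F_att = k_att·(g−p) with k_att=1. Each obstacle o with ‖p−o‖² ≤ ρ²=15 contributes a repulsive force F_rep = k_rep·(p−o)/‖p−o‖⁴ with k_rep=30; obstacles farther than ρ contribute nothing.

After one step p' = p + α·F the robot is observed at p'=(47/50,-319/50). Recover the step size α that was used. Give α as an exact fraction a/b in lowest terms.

F_att = 1·(g−p) = 1·(-15,9) = (-15.0000,9.0000)
o1: d²=10 ≤ ρ²=15; F_rep = 30·(-1,-3)/10² = (-0.3000,-0.9000)
o2: d²=52 > ρ²=15 → inactive
o3: d²=265 > ρ²=15 → inactive
o4: d²=90 > ρ²=15 → inactive
F = F_att + ΣF_rep = (-15.3000,8.1000)
Δp = p'−p = (-3.0600,1.6200); α = Δx/Fx = (-153/50) / (-153/10) = 1/5
check: Δy/Fy = (81/50) / (81/10) = 1/5 ✓

α = 1/5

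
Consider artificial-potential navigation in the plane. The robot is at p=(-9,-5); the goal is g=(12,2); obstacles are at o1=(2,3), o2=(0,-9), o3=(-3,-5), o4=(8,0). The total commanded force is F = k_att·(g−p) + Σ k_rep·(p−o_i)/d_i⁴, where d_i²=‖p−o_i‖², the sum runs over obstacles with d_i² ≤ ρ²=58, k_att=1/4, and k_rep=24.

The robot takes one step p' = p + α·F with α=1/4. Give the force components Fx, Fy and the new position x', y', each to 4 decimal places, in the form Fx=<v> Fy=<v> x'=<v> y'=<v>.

F_att = 1/4·(g−p) = 1/4·(21,7) = (5.2500,1.7500)
o1: d²=185 > ρ²=58 → inactive
o2: d²=97 > ρ²=58 → inactive
o3: d²=36 ≤ ρ²=58; F_rep = 24·(-6,0)/36² = (-0.1111,0.0000)
o4: d²=314 > ρ²=58 → inactive
F = F_att + ΣF_rep = (5.1389,1.7500)
p' = p + 1/4·F = (-7.7153,-4.5625)

Fx=5.1389 Fy=1.7500 x'=-7.7153 y'=-4.5625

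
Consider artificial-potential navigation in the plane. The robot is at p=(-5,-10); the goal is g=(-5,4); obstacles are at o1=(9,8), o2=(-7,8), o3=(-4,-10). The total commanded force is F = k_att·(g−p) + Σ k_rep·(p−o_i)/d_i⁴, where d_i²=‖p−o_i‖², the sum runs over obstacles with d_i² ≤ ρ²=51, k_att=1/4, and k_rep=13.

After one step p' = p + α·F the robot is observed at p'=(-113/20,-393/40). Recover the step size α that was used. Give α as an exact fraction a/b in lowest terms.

F_att = 1/4·(g−p) = 1/4·(0,14) = (0.0000,3.5000)
o1: d²=520 > ρ²=51 → inactive
o2: d²=328 > ρ²=51 → inactive
o3: d²=1 ≤ ρ²=51; F_rep = 13·(-1,0)/1² = (-13.0000,0.0000)
F = F_att + ΣF_rep = (-13.0000,3.5000)
Δp = p'−p = (-0.6500,0.1750); α = Δx/Fx = (-13/20) / (-13) = 1/20
check: Δy/Fy = (7/40) / (7/2) = 1/20 ✓

α = 1/20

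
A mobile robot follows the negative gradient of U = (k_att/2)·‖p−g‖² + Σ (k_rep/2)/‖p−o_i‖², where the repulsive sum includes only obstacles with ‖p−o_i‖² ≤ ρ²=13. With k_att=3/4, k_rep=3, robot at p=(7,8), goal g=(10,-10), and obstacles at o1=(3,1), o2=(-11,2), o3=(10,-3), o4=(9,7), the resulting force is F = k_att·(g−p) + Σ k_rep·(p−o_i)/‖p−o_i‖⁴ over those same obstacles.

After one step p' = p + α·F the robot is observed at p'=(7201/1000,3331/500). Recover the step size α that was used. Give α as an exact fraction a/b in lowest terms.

F_att = 3/4·(g−p) = 3/4·(3,-18) = (2.2500,-13.5000)
o1: d²=65 > ρ²=13 → inactive
o2: d²=360 > ρ²=13 → inactive
o3: d²=130 > ρ²=13 → inactive
o4: d²=5 ≤ ρ²=13; F_rep = 3·(-2,1)/5² = (-0.2400,0.1200)
F = F_att + ΣF_rep = (2.0100,-13.3800)
Δp = p'−p = (0.2010,-1.3380); α = Δx/Fx = (201/1000) / (201/100) = 1/10
check: Δy/Fy = (-669/500) / (-669/50) = 1/10 ✓

α = 1/10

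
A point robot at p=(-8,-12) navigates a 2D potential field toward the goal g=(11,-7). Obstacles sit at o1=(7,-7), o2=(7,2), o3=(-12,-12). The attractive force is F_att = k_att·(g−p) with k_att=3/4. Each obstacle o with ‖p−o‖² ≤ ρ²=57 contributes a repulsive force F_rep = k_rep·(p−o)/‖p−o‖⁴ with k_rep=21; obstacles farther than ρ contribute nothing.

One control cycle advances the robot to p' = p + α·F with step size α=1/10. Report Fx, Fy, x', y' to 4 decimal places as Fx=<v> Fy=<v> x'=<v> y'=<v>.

Fx=14.5781 Fy=3.7500 x'=-6.5422 y'=-11.6250

F_att = 3/4·(g−p) = 3/4·(19,5) = (14.2500,3.7500)
o1: d²=250 > ρ²=57 → inactive
o2: d²=421 > ρ²=57 → inactive
o3: d²=16 ≤ ρ²=57; F_rep = 21·(4,0)/16² = (0.3281,0.0000)
F = F_att + ΣF_rep = (14.5781,3.7500)
p' = p + 1/10·F = (-6.5422,-11.6250)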